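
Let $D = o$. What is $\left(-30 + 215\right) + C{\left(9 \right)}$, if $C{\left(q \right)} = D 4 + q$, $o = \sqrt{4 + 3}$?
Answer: $194 + 4 \sqrt{7} \approx 204.58$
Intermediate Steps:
$o = \sqrt{7} \approx 2.6458$
$D = \sqrt{7} \approx 2.6458$
$C{\left(q \right)} = q + 4 \sqrt{7}$ ($C{\left(q \right)} = \sqrt{7} \cdot 4 + q = 4 \sqrt{7} + q = q + 4 \sqrt{7}$)
$\left(-30 + 215\right) + C{\left(9 \right)} = \left(-30 + 215\right) + \left(9 + 4 \sqrt{7}\right) = 185 + \left(9 + 4 \sqrt{7}\right) = 194 + 4 \sqrt{7}$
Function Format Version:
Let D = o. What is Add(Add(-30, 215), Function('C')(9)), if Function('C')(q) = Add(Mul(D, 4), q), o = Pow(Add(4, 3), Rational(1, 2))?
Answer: Add(194, Mul(4, Pow(7, Rational(1, 2)))) ≈ 204.58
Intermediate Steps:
o = Pow(7, Rational(1, 2)) ≈ 2.6458
D = Pow(7, Rational(1, 2)) ≈ 2.6458
Function('C')(q) = Add(q, Mul(4, Pow(7, Rational(1, 2)))) (Function('C')(q) = Add(Mul(Pow(7, Rational(1, 2)), 4), q) = Add(Mul(4, Pow(7, Rational(1, 2))), q) = Add(q, Mul(4, Pow(7, Rational(1, 2)))))
Add(Add(-30, 215), Function('C')(9)) = Add(Add(-30, 215), Add(9, Mul(4, Pow(7, Rational(1, 2))))) = Add(185, Add(9, Mul(4, Pow(7, Rational(1, 2))))) = Add(194, Mul(4, Pow(7, Rational(1, 2))))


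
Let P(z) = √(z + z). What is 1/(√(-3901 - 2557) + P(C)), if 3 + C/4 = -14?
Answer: -I/(√6458 + 2*√34) ≈ -0.010867*I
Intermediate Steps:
C = -68 (C = -12 + 4*(-14) = -12 - 56 = -68)
P(z) = √2*√z (P(z) = √(2*z) = √2*√z)
1/(√(-3901 - 2557) + P(C)) = 1/(√(-3901 - 2557) + √2*√(-68)) = 1/(√(-6458) + √2*(2*I*√17)) = 1/(I*√6458 + 2*I*√34)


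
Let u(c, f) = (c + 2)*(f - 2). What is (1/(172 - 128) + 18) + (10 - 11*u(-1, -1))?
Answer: 2685/44 ≈ 61.023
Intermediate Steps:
u(c, f) = (-2 + f)*(2 + c) (u(c, f) = (2 + c)*(-2 + f) = (-2 + f)*(2 + c))
(1/(172 - 128) + 18) + (10 - 11*u(-1, -1)) = (1/(172 - 128) + 18) + (10 - 11*(-4 - 2*(-1) + 2*(-1) - 1*(-1))) = (1/44 + 18) + (10 - 11*(-4 + 2 - 2 + 1)) = (1/44 + 18) + (10 - 11*(-3)) = 793/44 + (10 + 33) = 793/44 + 43 = 2685/44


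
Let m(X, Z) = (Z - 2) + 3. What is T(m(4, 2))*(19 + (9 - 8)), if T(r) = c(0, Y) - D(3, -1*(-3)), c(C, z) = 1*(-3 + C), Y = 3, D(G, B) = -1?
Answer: -40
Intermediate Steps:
c(C, z) = -3 + C
m(X, Z) = 1 + Z (m(X, Z) = (-2 + Z) + 3 = 1 + Z)
T(r) = -2 (T(r) = (-3 + 0) - 1*(-1) = -3 + 1 = -2)
T(m(4, 2))*(19 + (9 - 8)) = -2*(19 + (9 - 8)) = -2*(19 + 1) = -2*20 = -40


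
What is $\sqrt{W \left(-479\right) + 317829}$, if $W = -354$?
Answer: $3 \sqrt{54155} \approx 698.14$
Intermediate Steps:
$\sqrt{W \left(-479\right) + 317829} = \sqrt{\left(-354\right) \left(-479\right) + 317829} = \sqrt{169566 + 317829} = \sqrt{487395} = 3 \sqrt{54155}$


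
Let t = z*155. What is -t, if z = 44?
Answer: -6820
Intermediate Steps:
t = 6820 (t = 44*155 = 6820)
-t = -1*6820 = -6820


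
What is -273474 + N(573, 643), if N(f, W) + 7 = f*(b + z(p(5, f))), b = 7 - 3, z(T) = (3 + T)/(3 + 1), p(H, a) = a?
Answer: -188677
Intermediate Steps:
z(T) = ¾ + T/4 (z(T) = (3 + T)/4 = (3 + T)*(¼) = ¾ + T/4)
b = 4
N(f, W) = -7 + f*(19/4 + f/4) (N(f, W) = -7 + f*(4 + (¾ + f/4)) = -7 + f*(19/4 + f/4))
-273474 + N(573, 643) = -273474 + (-7 + (¼)*573² + (19/4)*573) = -273474 + (-7 + (¼)*328329 + 10887/4) = -273474 + (-7 + 328329/4 + 10887/4) = -273474 + 84797 = -188677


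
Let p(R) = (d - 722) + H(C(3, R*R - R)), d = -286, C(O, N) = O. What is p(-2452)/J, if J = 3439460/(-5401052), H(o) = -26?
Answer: 29705786/18295 ≈ 1623.7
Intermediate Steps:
p(R) = -1034 (p(R) = (-286 - 722) - 26 = -1008 - 26 = -1034)
J = -18295/28729 (J = 3439460*(-1/5401052) = -18295/28729 ≈ -0.63681)
p(-2452)/J = -1034/(-18295/28729) = -1034*(-28729/18295) = 29705786/18295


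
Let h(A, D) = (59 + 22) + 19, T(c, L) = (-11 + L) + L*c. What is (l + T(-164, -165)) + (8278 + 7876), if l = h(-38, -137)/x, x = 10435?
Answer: 89820326/2087 ≈ 43038.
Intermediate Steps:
T(c, L) = -11 + L + L*c
h(A, D) = 100 (h(A, D) = 81 + 19 = 100)
l = 20/2087 (l = 100/10435 = 100*(1/10435) = 20/2087 ≈ 0.0095831)
(l + T(-164, -165)) + (8278 + 7876) = (20/2087 + (-11 - 165 - 165*(-164))) + (8278 + 7876) = (20/2087 + (-11 - 165 + 27060)) + 16154 = (20/2087 + 26884) + 16154 = 56106928/2087 + 16154 = 89820326/2087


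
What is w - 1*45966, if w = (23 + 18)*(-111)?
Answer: -50517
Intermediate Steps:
w = -4551 (w = 41*(-111) = -4551)
w - 1*45966 = -4551 - 1*45966 = -4551 - 45966 = -50517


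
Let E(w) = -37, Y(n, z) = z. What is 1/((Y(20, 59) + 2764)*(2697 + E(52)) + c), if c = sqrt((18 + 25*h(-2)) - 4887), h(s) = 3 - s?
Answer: 1877295/14096946069286 - I*sqrt(1186)/28193892138572 ≈ 1.3317e-7 - 1.2215e-12*I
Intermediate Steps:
c = 2*I*sqrt(1186) (c = sqrt((18 + 25*(3 - 1*(-2))) - 4887) = sqrt((18 + 25*(3 + 2)) - 4887) = sqrt((18 + 25*5) - 4887) = sqrt((18 + 125) - 4887) = sqrt(143 - 4887) = sqrt(-4744) = 2*I*sqrt(1186) ≈ 68.877*I)
1/((Y(20, 59) + 2764)*(2697 + E(52)) + c) = 1/((59 + 2764)*(2697 - 37) + 2*I*sqrt(1186)) = 1/(2823*2660 + 2*I*sqrt(1186)) = 1/(7509180 + 2*I*sqrt(1186))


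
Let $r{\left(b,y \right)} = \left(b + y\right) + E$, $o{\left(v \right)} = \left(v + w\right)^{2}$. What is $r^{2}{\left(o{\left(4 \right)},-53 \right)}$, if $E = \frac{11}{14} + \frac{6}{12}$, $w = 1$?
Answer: $\frac{34969}{49} \approx 713.65$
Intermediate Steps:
$E = \frac{9}{7}$ ($E = 11 \cdot \frac{1}{14} + 6 \cdot \frac{1}{12} = \frac{11}{14} + \frac{1}{2} = \frac{9}{7} \approx 1.2857$)
$o{\left(v \right)} = \left(1 + v\right)^{2}$ ($o{\left(v \right)} = \left(v + 1\right)^{2} = \left(1 + v\right)^{2}$)
$r{\left(b,y \right)} = \frac{9}{7} + b + y$ ($r{\left(b,y \right)} = \left(b + y\right) + \frac{9}{7} = \frac{9}{7} + b + y$)
$r^{2}{\left(o{\left(4 \right)},-53 \right)} = \left(\frac{9}{7} + \left(1 + 4\right)^{2} - 53\right)^{2} = \left(\frac{9}{7} + 5^{2} - 53\right)^{2} = \left(\frac{9}{7} + 25 - 53\right)^{2} = \left(- \frac{187}{7}\right)^{2} = \frac{34969}{49}$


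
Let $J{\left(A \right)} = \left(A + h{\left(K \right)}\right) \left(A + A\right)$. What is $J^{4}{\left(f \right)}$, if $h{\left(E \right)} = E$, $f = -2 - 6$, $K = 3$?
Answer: $40960000$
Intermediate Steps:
$f = -8$ ($f = -2 - 6 = -8$)
$J{\left(A \right)} = 2 A \left(3 + A\right)$ ($J{\left(A \right)} = \left(A + 3\right) \left(A + A\right) = \left(3 + A\right) 2 A = 2 A \left(3 + A\right)$)
$J^{4}{\left(f \right)} = \left(2 \left(-8\right) \left(3 - 8\right)\right)^{4} = \left(2 \left(-8\right) \left(-5\right)\right)^{4} = 80^{4} = 40960000$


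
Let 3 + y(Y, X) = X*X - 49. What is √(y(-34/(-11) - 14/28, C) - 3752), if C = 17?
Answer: I*√3515 ≈ 59.287*I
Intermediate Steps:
y(Y, X) = -52 + X² (y(Y, X) = -3 + (X*X - 49) = -3 + (X² - 49) = -3 + (-49 + X²) = -52 + X²)
√(y(-34/(-11) - 14/28, C) - 3752) = √((-52 + 17²) - 3752) = √((-52 + 289) - 3752) = √(237 - 3752) = √(-3515) = I*√3515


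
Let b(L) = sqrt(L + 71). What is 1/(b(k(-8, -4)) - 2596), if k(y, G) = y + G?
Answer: -44/114223 - sqrt(59)/6739157 ≈ -0.00038635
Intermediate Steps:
k(y, G) = G + y
b(L) = sqrt(71 + L)
1/(b(k(-8, -4)) - 2596) = 1/(sqrt(71 + (-4 - 8)) - 2596) = 1/(sqrt(71 - 12) - 2596) = 1/(sqrt(59) - 2596) = 1/(-2596 + sqrt(59))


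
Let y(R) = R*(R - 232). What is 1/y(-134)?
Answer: 1/49044 ≈ 2.0390e-5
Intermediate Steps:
y(R) = R*(-232 + R)
1/y(-134) = 1/(-134*(-232 - 134)) = 1/(-134*(-366)) = 1/49044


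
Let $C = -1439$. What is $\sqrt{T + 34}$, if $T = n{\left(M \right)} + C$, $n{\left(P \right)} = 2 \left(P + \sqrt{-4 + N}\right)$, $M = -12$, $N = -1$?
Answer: $\sqrt{-1429 + 2 i \sqrt{5}} \approx 0.0592 + 37.802 i$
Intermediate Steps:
$n{\left(P \right)} = 2 P + 2 i \sqrt{5}$ ($n{\left(P \right)} = 2 \left(P + \sqrt{-4 - 1}\right) = 2 \left(P + \sqrt{-5}\right) = 2 \left(P + i \sqrt{5}\right) = 2 P + 2 i \sqrt{5}$)
$T = -1463 + 2 i \sqrt{5}$ ($T = \left(2 \left(-12\right) + 2 i \sqrt{5}\right) - 1439 = \left(-24 + 2 i \sqrt{5}\right) - 1439 = -1463 + 2 i \sqrt{5} \approx -1463.0 + 4.4721 i$)
$\sqrt{T + 34} = \sqrt{\left(-1463 + 2 i \sqrt{5}\right) + 34} = \sqrt{-1429 + 2 i \sqrt{5}}$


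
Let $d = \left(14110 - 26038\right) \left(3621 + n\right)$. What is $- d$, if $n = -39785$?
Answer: $-431364192$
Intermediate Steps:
$d = 431364192$ ($d = \left(14110 - 26038\right) \left(3621 - 39785\right) = \left(-11928\right) \left(-36164\right) = 431364192$)
$- d = \left(-1\right) 431364192 = -431364192$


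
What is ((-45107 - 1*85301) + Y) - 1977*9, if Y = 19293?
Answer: -128908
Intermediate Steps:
((-45107 - 1*85301) + Y) - 1977*9 = ((-45107 - 1*85301) + 19293) - 1977*9 = ((-45107 - 85301) + 19293) - 17793 = (-130408 + 19293) - 17793 = -111115 - 17793 = -128908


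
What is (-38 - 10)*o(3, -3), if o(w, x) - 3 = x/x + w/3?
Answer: -240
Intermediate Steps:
o(w, x) = 4 + w/3 (o(w, x) = 3 + (x/x + w/3) = 3 + (1 + w*(⅓)) = 3 + (1 + w/3) = 4 + w/3)
(-38 - 10)*o(3, -3) = (-38 - 10)*(4 + (⅓)*3) = -48*(4 + 1) = -48*5 = -240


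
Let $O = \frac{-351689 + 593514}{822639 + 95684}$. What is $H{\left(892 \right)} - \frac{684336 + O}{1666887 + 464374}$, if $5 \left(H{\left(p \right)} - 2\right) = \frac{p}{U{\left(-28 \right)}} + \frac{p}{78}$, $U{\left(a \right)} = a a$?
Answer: $\frac{2636128337087621}{628602090256140} \approx 4.1936$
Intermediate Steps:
$U{\left(a \right)} = a^{2}$
$O = \frac{14225}{54019}$ ($O = \frac{241825}{918323} = 241825 \cdot \frac{1}{918323} = \frac{14225}{54019} \approx 0.26333$)
$H{\left(p \right)} = 2 + \frac{431 p}{152880}$ ($H{\left(p \right)} = 2 + \frac{\frac{p}{\left(-28\right)^{2}} + \frac{p}{78}}{5} = 2 + \frac{\frac{p}{784} + p \frac{1}{78}}{5} = 2 + \frac{p \frac{1}{784} + \frac{p}{78}}{5} = 2 + \frac{\frac{p}{784} + \frac{p}{78}}{5} = 2 + \frac{\frac{431}{30576} p}{5} = 2 + \frac{431 p}{152880}$)
$H{\left(892 \right)} - \frac{684336 + O}{1666887 + 464374} = \left(2 + \frac{431}{152880} \cdot 892\right) - \frac{684336 + \frac{14225}{54019}}{1666887 + 464374} = \left(2 + \frac{96113}{38220}\right) - \frac{36967160609}{54019 \cdot 2131261} = \frac{172553}{38220} - \frac{36967160609}{54019} \cdot \frac{1}{2131261} = \frac{172553}{38220} - \frac{36967160609}{115128587959} = \frac{2636128337087621}{628602090256140}$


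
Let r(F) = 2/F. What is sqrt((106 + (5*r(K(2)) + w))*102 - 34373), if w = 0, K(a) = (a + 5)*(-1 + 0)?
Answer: I*sqrt(1161629)/7 ≈ 153.97*I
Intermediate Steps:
K(a) = -5 - a (K(a) = (5 + a)*(-1) = -5 - a)
sqrt((106 + (5*r(K(2)) + w))*102 - 34373) = sqrt((106 + (5*(2/(-5 - 1*2)) + 0))*102 - 34373) = sqrt((106 + (5*(2/(-5 - 2)) + 0))*102 - 34373) = sqrt((106 + (5*(2/(-7)) + 0))*102 - 34373) = sqrt((106 + (5*(2*(-1/7)) + 0))*102 - 34373) = sqrt((106 + (5*(-2/7) + 0))*102 - 34373) = sqrt((106 + (-10/7 + 0))*102 - 34373) = sqrt((106 - 10/7)*102 - 34373) = sqrt((732/7)*102 - 34373) = sqrt(74664/7 - 34373) = sqrt(-165947/7) = I*sqrt(1161629)/7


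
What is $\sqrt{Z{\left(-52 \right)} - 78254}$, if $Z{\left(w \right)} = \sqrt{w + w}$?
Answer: $\sqrt{-78254 + 2 i \sqrt{26}} \approx 0.018 + 279.74 i$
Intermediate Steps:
$Z{\left(w \right)} = \sqrt{2} \sqrt{w}$ ($Z{\left(w \right)} = \sqrt{2 w} = \sqrt{2} \sqrt{w}$)
$\sqrt{Z{\left(-52 \right)} - 78254} = \sqrt{\sqrt{2} \sqrt{-52} - 78254} = \sqrt{\sqrt{2} \cdot 2 i \sqrt{13} - 78254} = \sqrt{2 i \sqrt{26} - 78254} = \sqrt{-78254 + 2 i \sqrt{26}}$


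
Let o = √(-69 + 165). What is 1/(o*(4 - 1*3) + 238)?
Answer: 119/28274 - √6/14137 ≈ 0.0040355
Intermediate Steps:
o = 4*√6 (o = √96 = 4*√6 ≈ 9.7980)
1/(o*(4 - 1*3) + 238) = 1/((4*√6)*(4 - 1*3) + 238) = 1/((4*√6)*(4 - 3) + 238) = 1/((4*√6)*1 + 238) = 1/(4*√6 + 238) = 1/(238 + 4*√6)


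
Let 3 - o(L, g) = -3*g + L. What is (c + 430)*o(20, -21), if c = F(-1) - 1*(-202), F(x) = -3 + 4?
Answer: -50640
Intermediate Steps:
F(x) = 1
o(L, g) = 3 - L + 3*g (o(L, g) = 3 - (-3*g + L) = 3 - (L - 3*g) = 3 + (-L + 3*g) = 3 - L + 3*g)
c = 203 (c = 1 - 1*(-202) = 1 + 202 = 203)
(c + 430)*o(20, -21) = (203 + 430)*(3 - 1*20 + 3*(-21)) = 633*(3 - 20 - 63) = 633*(-80) = -50640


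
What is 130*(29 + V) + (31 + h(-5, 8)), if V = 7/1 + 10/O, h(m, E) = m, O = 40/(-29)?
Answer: 7527/2 ≈ 3763.5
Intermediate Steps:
O = -40/29 (O = 40*(-1/29) = -40/29 ≈ -1.3793)
V = -¼ (V = 7/1 + 10/(-40/29) = 7*1 + 10*(-29/40) = 7 - 29/4 = -¼ ≈ -0.25000)
130*(29 + V) + (31 + h(-5, 8)) = 130*(29 - ¼) + (31 - 5) = 130*(115/4) + 26 = 7475/2 + 26 = 7527/2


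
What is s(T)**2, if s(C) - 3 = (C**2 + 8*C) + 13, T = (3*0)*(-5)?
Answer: 256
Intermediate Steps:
T = 0 (T = 0*(-5) = 0)
s(C) = 16 + C**2 + 8*C (s(C) = 3 + ((C**2 + 8*C) + 13) = 3 + (13 + C**2 + 8*C) = 16 + C**2 + 8*C)
s(T)**2 = (16 + 0**2 + 8*0)**2 = (16 + 0 + 0)**2 = 16**2 = 256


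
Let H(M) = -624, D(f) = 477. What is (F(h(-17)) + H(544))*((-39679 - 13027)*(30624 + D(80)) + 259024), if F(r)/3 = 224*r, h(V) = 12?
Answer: -12193790098080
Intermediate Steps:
F(r) = 672*r (F(r) = 3*(224*r) = 672*r)
(F(h(-17)) + H(544))*((-39679 - 13027)*(30624 + D(80)) + 259024) = (672*12 - 624)*((-39679 - 13027)*(30624 + 477) + 259024) = (8064 - 624)*(-52706*31101 + 259024) = 7440*(-1639209306 + 259024) = 7440*(-1638950282) = -12193790098080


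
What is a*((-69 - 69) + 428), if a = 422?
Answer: 122380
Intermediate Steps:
a*((-69 - 69) + 428) = 422*((-69 - 69) + 428) = 422*(-138 + 428) = 422*290 = 122380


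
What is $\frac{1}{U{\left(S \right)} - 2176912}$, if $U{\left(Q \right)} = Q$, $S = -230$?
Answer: $- \frac{1}{2177142} \approx -4.5932 \cdot 10^{-7}$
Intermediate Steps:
$\frac{1}{U{\left(S \right)} - 2176912} = \frac{1}{-230 - 2176912} = \frac{1}{-2177142} = - \frac{1}{2177142}$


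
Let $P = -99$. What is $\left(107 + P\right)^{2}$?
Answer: $64$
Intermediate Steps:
$\left(107 + P\right)^{2} = \left(107 - 99\right)^{2} = 8^{2} = 64$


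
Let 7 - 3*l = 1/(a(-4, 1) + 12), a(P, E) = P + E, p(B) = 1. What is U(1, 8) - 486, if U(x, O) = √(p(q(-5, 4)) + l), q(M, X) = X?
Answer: -486 + √267/9 ≈ -484.18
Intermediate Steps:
a(P, E) = E + P
l = 62/27 (l = 7/3 - 1/(3*((1 - 4) + 12)) = 7/3 - 1/(3*(-3 + 12)) = 7/3 - ⅓/9 = 7/3 - ⅓*⅑ = 7/3 - 1/27 = 62/27 ≈ 2.2963)
U(x, O) = √267/9 (U(x, O) = √(1 + 62/27) = √(89/27) = √267/9)
U(1, 8) - 486 = √267/9 - 486 = -486 + √267/9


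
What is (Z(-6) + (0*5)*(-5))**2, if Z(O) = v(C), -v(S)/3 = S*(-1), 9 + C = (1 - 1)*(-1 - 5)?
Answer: 729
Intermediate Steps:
C = -9 (C = -9 + (1 - 1)*(-1 - 5) = -9 + 0*(-6) = -9 + 0 = -9)
v(S) = 3*S (v(S) = -3*S*(-1) = -(-3)*S = 3*S)
Z(O) = -27 (Z(O) = 3*(-9) = -27)
(Z(-6) + (0*5)*(-5))**2 = (-27 + (0*5)*(-5))**2 = (-27 + 0*(-5))**2 = (-27 + 0)**2 = (-27)**2 = 729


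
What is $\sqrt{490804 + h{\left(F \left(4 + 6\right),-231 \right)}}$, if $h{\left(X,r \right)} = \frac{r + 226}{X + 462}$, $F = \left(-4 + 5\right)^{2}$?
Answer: $\frac{\sqrt{27335818994}}{236} \approx 700.57$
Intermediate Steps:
$F = 1$ ($F = 1^{2} = 1$)
$h{\left(X,r \right)} = \frac{226 + r}{462 + X}$
$\sqrt{490804 + h{\left(F \left(4 + 6\right),-231 \right)}} = \sqrt{490804 + \frac{226 - 231}{462 + 1 \left(4 + 6\right)}} = \sqrt{490804 + \frac{1}{462 + 1 \cdot 10} \left(-5\right)} = \sqrt{490804 + \frac{1}{462 + 10} \left(-5\right)} = \sqrt{490804 + \frac{1}{472} \left(-5\right)} = \sqrt{490804 - \frac{5}{472}} = \sqrt{\frac{231659483}{472}} = \frac{\sqrt{27335818994}}{236}$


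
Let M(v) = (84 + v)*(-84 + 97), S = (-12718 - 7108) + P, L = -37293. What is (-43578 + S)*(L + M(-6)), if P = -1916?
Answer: 2369744280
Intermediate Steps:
S = -21742 (S = (-12718 - 7108) - 1916 = -19826 - 1916 = -21742)
M(v) = 1092 + 13*v (M(v) = (84 + v)*13 = 1092 + 13*v)
(-43578 + S)*(L + M(-6)) = (-43578 - 21742)*(-37293 + (1092 + 13*(-6))) = -65320*(-37293 + (1092 - 78)) = -65320*(-37293 + 1014) = -65320*(-36279) = 2369744280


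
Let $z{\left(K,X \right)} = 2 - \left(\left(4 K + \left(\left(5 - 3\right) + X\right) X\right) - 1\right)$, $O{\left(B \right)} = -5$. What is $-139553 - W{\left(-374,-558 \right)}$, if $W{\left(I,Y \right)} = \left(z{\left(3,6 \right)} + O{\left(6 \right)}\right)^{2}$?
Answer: $-143397$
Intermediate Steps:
$z{\left(K,X \right)} = 3 - 4 K - X \left(2 + X\right)$ ($z{\left(K,X \right)} = 2 - \left(\left(4 K + \left(2 + X\right) X\right) - 1\right) = 2 - \left(\left(4 K + X \left(2 + X\right)\right) - 1\right) = 2 - \left(-1 + 4 K + X \left(2 + X\right)\right) = 3 - 4 K - X \left(2 + X\right)$)
$W{\left(I,Y \right)} = 3844$ ($W{\left(I,Y \right)} = \left(\left(3 - 6^{2} - 12 - 12\right) - 5\right)^{2} = \left(\left(3 - 36 - 12 - 12\right) - 5\right)^{2} = \left(-57 - 5\right)^{2} = \left(-62\right)^{2} = 3844$)
$-139553 - W{\left(-374,-558 \right)} = -139553 - 3844 = -143397$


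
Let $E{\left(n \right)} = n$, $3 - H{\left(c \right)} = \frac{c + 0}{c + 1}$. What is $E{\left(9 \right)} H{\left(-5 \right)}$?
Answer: $\frac{63}{4} \approx 15.75$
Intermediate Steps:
$H{\left(c \right)} = 3 - \frac{c}{1 + c}$ ($H{\left(c \right)} = 3 - \frac{c + 0}{c + 1} = 3 - \frac{c}{1 + c}$)
$E{\left(9 \right)} H{\left(-5 \right)} = 9 \frac{3 + 2 \left(-5\right)}{1 - 5} = 9 \frac{3 - 10}{-4} = 9 \left(\left(- \frac{1}{4}\right) \left(-7\right)\right) = 9 \cdot \frac{7}{4} = \frac{63}{4}$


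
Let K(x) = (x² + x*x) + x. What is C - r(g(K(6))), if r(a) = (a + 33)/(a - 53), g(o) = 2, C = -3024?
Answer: -154189/51 ≈ -3023.3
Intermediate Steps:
K(x) = x + 2*x² (K(x) = (x² + x²) + x = 2*x² + x = x + 2*x²)
r(a) = (33 + a)/(-53 + a)
C - r(g(K(6))) = -3024 - (33 + 2)/(-53 + 2) = -3024 - 35/(-51) = -3024 - (-1)*35/51 = -3024 - 1*(-35/51) = -3024 + 35/51 = -154189/51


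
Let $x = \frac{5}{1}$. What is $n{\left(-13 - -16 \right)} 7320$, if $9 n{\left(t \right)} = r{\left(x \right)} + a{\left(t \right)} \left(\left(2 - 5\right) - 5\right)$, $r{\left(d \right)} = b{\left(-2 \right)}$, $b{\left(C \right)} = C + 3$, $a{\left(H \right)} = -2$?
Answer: $\frac{41480}{3} \approx 13827.0$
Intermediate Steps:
$b{\left(C \right)} = 3 + C$
$x = 5$ ($x = 5 \cdot 1 = 5$)
$r{\left(d \right)} = 1$ ($r{\left(d \right)} = 3 - 2 = 1$)
$n{\left(t \right)} = \frac{17}{9}$ ($n{\left(t \right)} = \frac{1 - 2 \left(\left(2 - 5\right) - 5\right)}{9} = \frac{1 - 2 \left(-3 - 5\right)}{9} = \frac{1 - -16}{9} = \frac{1 + 16}{9} = \frac{1}{9} \cdot 17 = \frac{17}{9}$)
$n{\left(-13 - -16 \right)} 7320 = \frac{17}{9} \cdot 7320 = \frac{41480}{3}$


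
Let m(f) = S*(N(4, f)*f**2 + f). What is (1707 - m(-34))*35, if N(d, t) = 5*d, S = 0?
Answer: 59745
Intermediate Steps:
m(f) = 0 (m(f) = 0*((5*4)*f**2 + f) = 0*(20*f**2 + f) = 0*(f + 20*f**2) = 0)
(1707 - m(-34))*35 = (1707 - 1*0)*35 = (1707 + 0)*35 = 1707*35 = 59745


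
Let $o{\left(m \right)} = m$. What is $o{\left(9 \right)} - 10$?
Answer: $-1$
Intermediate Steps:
$o{\left(9 \right)} - 10 = 9 - 10 = -1$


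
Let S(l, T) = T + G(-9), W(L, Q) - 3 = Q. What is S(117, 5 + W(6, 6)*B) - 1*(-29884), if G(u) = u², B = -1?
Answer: 29961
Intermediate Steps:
W(L, Q) = 3 + Q
S(l, T) = 81 + T (S(l, T) = T + (-9)² = T + 81 = 81 + T)
S(117, 5 + W(6, 6)*B) - 1*(-29884) = (81 + (5 + (3 + 6)*(-1))) - 1*(-29884) = (81 + (5 + 9*(-1))) + 29884 = (81 + (5 - 9)) + 29884 = (81 - 4) + 29884 = 77 + 29884 = 29961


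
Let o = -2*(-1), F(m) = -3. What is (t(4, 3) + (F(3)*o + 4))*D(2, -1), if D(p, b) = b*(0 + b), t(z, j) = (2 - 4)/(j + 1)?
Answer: -5/2 ≈ -2.5000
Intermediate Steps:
t(z, j) = -2/(1 + j)
D(p, b) = b² (D(p, b) = b*b = b²)
o = 2
(t(4, 3) + (F(3)*o + 4))*D(2, -1) = (-2/(1 + 3) + (-3*2 + 4))*(-1)² = (-2/4 + (-6 + 4))*1 = (-2*¼ - 2)*1 = (-½ - 2)*1 = -5/2*1 = -5/2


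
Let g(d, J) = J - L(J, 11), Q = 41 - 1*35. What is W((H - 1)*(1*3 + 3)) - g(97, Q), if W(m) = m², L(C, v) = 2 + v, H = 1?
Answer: 7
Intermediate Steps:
Q = 6 (Q = 41 - 35 = 6)
g(d, J) = -13 + J (g(d, J) = J - (2 + 11) = J - 1*13 = J - 13 = -13 + J)
W((H - 1)*(1*3 + 3)) - g(97, Q) = ((1 - 1)*(1*3 + 3))² - (-13 + 6) = (0*(3 + 3))² - 1*(-7) = (0*6)² + 7 = 0² + 7 = 0 + 7 = 7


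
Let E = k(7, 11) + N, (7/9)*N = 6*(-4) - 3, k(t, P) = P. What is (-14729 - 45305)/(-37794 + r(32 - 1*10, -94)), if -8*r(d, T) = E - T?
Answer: 840476/529239 ≈ 1.5881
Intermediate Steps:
N = -243/7 (N = 9*(6*(-4) - 3)/7 = 9*(-24 - 3)/7 = (9/7)*(-27) = -243/7 ≈ -34.714)
E = -166/7 (E = 11 - 243/7 = -166/7 ≈ -23.714)
r(d, T) = 83/28 + T/8 (r(d, T) = -(-166/7 - T)/8 = 83/28 + T/8)
(-14729 - 45305)/(-37794 + r(32 - 1*10, -94)) = (-14729 - 45305)/(-37794 + (83/28 + (⅛)*(-94))) = -60034/(-37794 + (83/28 - 47/4)) = -60034/(-37794 - 123/14) = -60034/(-529239/14) = -60034*(-14/529239) = 840476/529239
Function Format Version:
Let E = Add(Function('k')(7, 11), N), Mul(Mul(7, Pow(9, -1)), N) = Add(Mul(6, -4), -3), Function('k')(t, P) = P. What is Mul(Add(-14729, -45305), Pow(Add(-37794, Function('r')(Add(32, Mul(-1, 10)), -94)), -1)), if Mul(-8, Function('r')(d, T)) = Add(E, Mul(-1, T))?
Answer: Rational(840476, 529239) ≈ 1.5881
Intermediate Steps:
N = Rational(-243, 7) (N = Mul(Rational(9, 7), Add(Mul(6, -4), -3)) = Mul(Rational(9, 7), Add(-24, -3)) = Mul(Rational(9, 7), -27) = Rational(-243, 7) ≈ -34.714)
E = Rational(-166, 7) (E = Add(11, Rational(-243, 7)) = Rational(-166, 7) ≈ -23.714)
Function('r')(d, T) = Add(Rational(83, 28), Mul(Rational(1, 8), T)) (Function('r')(d, T) = Mul(Rational(-1, 8), Add(Rational(-166, 7), Mul(-1, T))) = Add(Rational(83, 28), Mul(Rational(1, 8), T)))
Mul(Add(-14729, -45305), Pow(Add(-37794, Function('r')(Add(32, Mul(-1, 10)), -94)), -1)) = Mul(Add(-14729, -45305), Pow(Add(-37794, Add(Rational(83, 28), Mul(Rational(1, 8), -94))), -1)) = Mul(-60034, Pow(Add(-37794, Add(Rational(83, 28), Rational(-47, 4))), -1)) = Mul(-60034, Pow(Add(-37794, Rational(-123, 14)), -1)) = Mul(-60034, Pow(Rational(-529239, 14), -1)) = Mul(-60034, Rational(-14, 529239)) = Rational(840476, 529239)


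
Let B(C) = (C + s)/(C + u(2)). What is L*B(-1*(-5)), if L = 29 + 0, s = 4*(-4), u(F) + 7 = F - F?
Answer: 319/2 ≈ 159.50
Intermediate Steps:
u(F) = -7 (u(F) = -7 + (F - F) = -7 + 0 = -7)
s = -16
B(C) = (-16 + C)/(-7 + C) (B(C) = (C - 16)/(C - 7) = (-16 + C)/(-7 + C))
L = 29
L*B(-1*(-5)) = 29*((-16 - 1*(-5))/(-7 - 1*(-5))) = 29*((-16 + 5)/(-7 + 5)) = 29*(-11/(-2)) = 29*(-½*(-11)) = 29*(11/2) = 319/2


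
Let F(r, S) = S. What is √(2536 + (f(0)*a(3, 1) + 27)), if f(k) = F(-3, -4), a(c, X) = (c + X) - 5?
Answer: √2567 ≈ 50.666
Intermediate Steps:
a(c, X) = -5 + X + c (a(c, X) = (X + c) - 5 = -5 + X + c)
f(k) = -4
√(2536 + (f(0)*a(3, 1) + 27)) = √(2536 + (-4*(-5 + 1 + 3) + 27)) = √(2536 + (-4*(-1) + 27)) = √(2536 + (4 + 27)) = √(2536 + 31) = √2567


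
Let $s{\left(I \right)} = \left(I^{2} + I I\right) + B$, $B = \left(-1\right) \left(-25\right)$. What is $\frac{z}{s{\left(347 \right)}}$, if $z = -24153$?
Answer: $- \frac{8051}{80281} \approx -0.10029$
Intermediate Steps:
$B = 25$
$s{\left(I \right)} = 25 + 2 I^{2}$ ($s{\left(I \right)} = \left(I^{2} + I I\right) + 25 = \left(I^{2} + I^{2}\right) + 25 = 2 I^{2} + 25 = 25 + 2 I^{2}$)
$\frac{z}{s{\left(347 \right)}} = - \frac{24153}{25 + 2 \cdot 347^{2}} = - \frac{24153}{25 + 2 \cdot 120409} = - \frac{24153}{25 + 240818} = - \frac{24153}{240843} = \left(-24153\right) \frac{1}{240843} = - \frac{8051}{80281}$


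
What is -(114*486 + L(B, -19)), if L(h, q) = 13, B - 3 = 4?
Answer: -55417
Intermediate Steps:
B = 7 (B = 3 + 4 = 7)
-(114*486 + L(B, -19)) = -(114*486 + 13) = -(55404 + 13) = -1*55417 = -55417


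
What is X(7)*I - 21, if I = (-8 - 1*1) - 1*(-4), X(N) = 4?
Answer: -41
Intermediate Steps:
I = -5 (I = (-8 - 1) + 4 = -9 + 4 = -5)
X(7)*I - 21 = 4*(-5) - 21 = -20 - 21 = -41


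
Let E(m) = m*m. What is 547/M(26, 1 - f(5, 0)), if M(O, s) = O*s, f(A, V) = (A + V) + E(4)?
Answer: -547/520 ≈ -1.0519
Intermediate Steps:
E(m) = m²
f(A, V) = 16 + A + V (f(A, V) = (A + V) + 4² = (A + V) + 16 = 16 + A + V)
547/M(26, 1 - f(5, 0)) = 547/((26*(1 - (16 + 5 + 0)))) = 547/((26*(1 - 1*21))) = 547/((26*(1 - 21))) = 547/((26*(-20))) = 547/(-520) = 547*(-1/520) = -547/520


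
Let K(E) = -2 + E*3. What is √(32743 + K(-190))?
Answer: √32171 ≈ 179.36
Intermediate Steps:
K(E) = -2 + 3*E
√(32743 + K(-190)) = √(32743 + (-2 + 3*(-190))) = √(32743 + (-2 - 570)) = √(32743 - 572) = √32171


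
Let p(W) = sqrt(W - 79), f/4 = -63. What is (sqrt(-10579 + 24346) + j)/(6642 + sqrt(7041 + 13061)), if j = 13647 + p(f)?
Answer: (13647 + sqrt(13767) + I*sqrt(331))/(6642 + 23*sqrt(38)) ≈ 2.029 + 0.0026819*I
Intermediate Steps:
f = -252 (f = 4*(-63) = -252)
p(W) = sqrt(-79 + W)
j = 13647 + I*sqrt(331) (j = 13647 + sqrt(-79 - 252) = 13647 + sqrt(-331) = 13647 + I*sqrt(331) ≈ 13647.0 + 18.193*I)
(sqrt(-10579 + 24346) + j)/(6642 + sqrt(7041 + 13061)) = (sqrt(-10579 + 24346) + (13647 + I*sqrt(331)))/(6642 + sqrt(7041 + 13061)) = (sqrt(13767) + (13647 + I*sqrt(331)))/(6642 + sqrt(20102)) = (13647 + sqrt(13767) + I*sqrt(331))/(6642 + 23*sqrt(38))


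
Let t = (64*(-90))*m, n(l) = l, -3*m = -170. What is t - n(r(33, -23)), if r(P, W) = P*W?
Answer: -325641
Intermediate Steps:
m = 170/3 (m = -⅓*(-170) = 170/3 ≈ 56.667)
t = -326400 (t = (64*(-90))*(170/3) = -5760*170/3 = -326400)
t - n(r(33, -23)) = -326400 - 33*(-23) = -326400 - 1*(-759) = -326400 + 759 = -325641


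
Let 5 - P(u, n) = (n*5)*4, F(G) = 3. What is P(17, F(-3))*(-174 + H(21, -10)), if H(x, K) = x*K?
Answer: 21120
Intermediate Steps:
H(x, K) = K*x
P(u, n) = 5 - 20*n (P(u, n) = 5 - n*5*4 = 5 - 5*n*4 = 5 - 20*n)
P(17, F(-3))*(-174 + H(21, -10)) = (5 - 20*3)*(-174 - 10*21) = (5 - 60)*(-174 - 210) = -55*(-384) = 21120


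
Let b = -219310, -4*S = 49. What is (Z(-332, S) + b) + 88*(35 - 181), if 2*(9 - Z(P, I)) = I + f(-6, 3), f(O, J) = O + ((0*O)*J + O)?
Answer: -1857095/8 ≈ -2.3214e+5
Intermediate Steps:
f(O, J) = 2*O (f(O, J) = O + (0*J + O) = O + (0 + O) = O + O = 2*O)
S = -49/4 (S = -1/4*49 = -49/4 ≈ -12.250)
Z(P, I) = 15 - I/2 (Z(P, I) = 9 - (I + 2*(-6))/2 = 9 - (I - 12)/2 = 9 - (-12 + I)/2 = 9 + (6 - I/2) = 15 - I/2)
(Z(-332, S) + b) + 88*(35 - 181) = ((15 - 1/2*(-49/4)) - 219310) + 88*(35 - 181) = ((15 + 49/8) - 219310) + 88*(-146) = (169/8 - 219310) - 12848 = -1754311/8 - 12848 = -1857095/8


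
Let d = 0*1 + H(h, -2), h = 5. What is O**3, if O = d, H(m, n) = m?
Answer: 125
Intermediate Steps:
d = 5 (d = 0*1 + 5 = 0 + 5 = 5)
O = 5
O**3 = 5**3 = 125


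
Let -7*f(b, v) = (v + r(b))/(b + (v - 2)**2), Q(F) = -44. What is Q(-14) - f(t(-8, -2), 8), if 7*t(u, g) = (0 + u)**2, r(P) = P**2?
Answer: -169202/3871 ≈ -43.710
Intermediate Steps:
t(u, g) = u**2/7 (t(u, g) = (0 + u)**2/7 = u**2/7)
f(b, v) = -(v + b**2)/(7*(b + (-2 + v)**2)) (f(b, v) = -(v + b**2)/(7*(b + (v - 2)**2)) = -(v + b**2)/(7*(b + (-2 + v)**2)))
Q(-14) - f(t(-8, -2), 8) = -44 - (-1*8 - ((1/7)*(-8)**2)**2)/(7*((1/7)*(-8)**2 + (-2 + 8)**2)) = -44 - (-8 - ((1/7)*64)**2)/(7*((1/7)*64 + 6**2)) = -44 - (-8 - (64/7)**2)/(7*(64/7 + 36)) = -44 - (-8 - 1*4096/49)/(7*316/7) = -44 - 7*(-8 - 4096/49)/(7*316) = -44 - 7*(-4488)/(7*316*49) = -44 - 1*(-1122/3871) = -44 + 1122/3871 = -169202/3871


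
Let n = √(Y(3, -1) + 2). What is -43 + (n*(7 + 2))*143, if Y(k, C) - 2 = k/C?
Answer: 1244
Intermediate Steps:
Y(k, C) = 2 + k/C
n = 1 (n = √((2 + 3/(-1)) + 2) = √((2 + 3*(-1)) + 2) = √((2 - 3) + 2) = √(-1 + 2) = √1 = 1)
-43 + (n*(7 + 2))*143 = -43 + (1*(7 + 2))*143 = -43 + (1*9)*143 = -43 + 9*143 = -43 + 1287 = 1244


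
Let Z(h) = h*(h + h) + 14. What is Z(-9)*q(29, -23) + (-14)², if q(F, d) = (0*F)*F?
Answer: 196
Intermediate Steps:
Z(h) = 14 + 2*h² (Z(h) = h*(2*h) + 14 = 2*h² + 14 = 14 + 2*h²)
q(F, d) = 0 (q(F, d) = 0*F = 0)
Z(-9)*q(29, -23) + (-14)² = (14 + 2*(-9)²)*0 + (-14)² = (14 + 2*81)*0 + 196 = (14 + 162)*0 + 196 = 176*0 + 196 = 0 + 196 = 196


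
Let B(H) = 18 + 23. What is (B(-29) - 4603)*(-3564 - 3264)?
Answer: 31149336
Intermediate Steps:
B(H) = 41
(B(-29) - 4603)*(-3564 - 3264) = (41 - 4603)*(-3564 - 3264) = -4562*(-6828) = 31149336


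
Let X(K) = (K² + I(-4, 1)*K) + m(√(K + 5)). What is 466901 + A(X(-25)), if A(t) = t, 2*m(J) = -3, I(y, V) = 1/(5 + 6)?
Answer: 10285489/22 ≈ 4.6752e+5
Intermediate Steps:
I(y, V) = 1/11
m(J) = -3/2 (m(J) = (½)*(-3) = -3/2)
X(K) = -3/2 + K² + K/11 (X(K) = (K² + K/11) - 3/2 = -3/2 + K² + K/11)
466901 + A(X(-25)) = 466901 + (-3/2 + (-25)² + (1/11)*(-25)) = 466901 + (-3/2 + 625 - 25/11) = 466901 + 13667/22 = 10285489/22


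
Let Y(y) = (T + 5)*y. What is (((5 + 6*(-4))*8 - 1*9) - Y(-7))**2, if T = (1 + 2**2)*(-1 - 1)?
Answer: 38416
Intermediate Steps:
T = -10 (T = (1 + 4)*(-2) = 5*(-2) = -10)
Y(y) = -5*y (Y(y) = (-10 + 5)*y = -5*y)
(((5 + 6*(-4))*8 - 1*9) - Y(-7))**2 = (((5 + 6*(-4))*8 - 1*9) - (-5)*(-7))**2 = (((5 - 24)*8 - 9) - 1*35)**2 = ((-19*8 - 9) - 35)**2 = ((-152 - 9) - 35)**2 = (-161 - 35)**2 = (-196)**2 = 38416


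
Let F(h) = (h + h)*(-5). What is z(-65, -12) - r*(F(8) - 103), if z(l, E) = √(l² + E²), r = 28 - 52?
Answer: -4392 + √4369 ≈ -4325.9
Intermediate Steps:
r = -24
F(h) = -10*h (F(h) = (2*h)*(-5) = -10*h)
z(l, E) = √(E² + l²)
z(-65, -12) - r*(F(8) - 103) = √((-12)² + (-65)²) - (-24)*(-10*8 - 103) = √(144 + 4225) - (-24)*(-80 - 103) = √4369 - (-24)*(-183) = √4369 - 1*4392 = √4369 - 4392 = -4392 + √4369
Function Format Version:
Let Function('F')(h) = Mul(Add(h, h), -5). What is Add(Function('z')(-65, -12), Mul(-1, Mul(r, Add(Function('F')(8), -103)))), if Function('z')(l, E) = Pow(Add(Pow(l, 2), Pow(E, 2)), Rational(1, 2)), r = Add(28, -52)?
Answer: Add(-4392, Pow(4369, Rational(1, 2))) ≈ -4325.9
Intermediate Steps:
r = -24
Function('F')(h) = Mul(-10, h) (Function('F')(h) = Mul(Mul(2, h), -5) = Mul(-10, h))
Function('z')(l, E) = Pow(Add(Pow(E, 2), Pow(l, 2)), Rational(1, 2))
Add(Function('z')(-65, -12), Mul(-1, Mul(r, Add(Function('F')(8), -103)))) = Add(Pow(Add(Pow(-12, 2), Pow(-65, 2)), Rational(1, 2)), Mul(-1, Mul(-24, Add(Mul(-10, 8), -103)))) = Add(Pow(Add(144, 4225), Rational(1, 2)), Mul(-1, Mul(-24, Add(-80, -103)))) = Add(Pow(4369, Rational(1, 2)), Mul(-1, Mul(-24, -183))) = Add(Pow(4369, Rational(1, 2)), Mul(-1, 4392)) = Add(Pow(4369, Rational(1, 2)), -4392) = Add(-4392, Pow(4369, Rational(1, 2)))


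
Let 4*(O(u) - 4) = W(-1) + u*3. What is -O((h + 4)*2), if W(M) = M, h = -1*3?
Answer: -21/4 ≈ -5.2500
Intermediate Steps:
h = -3
O(u) = 15/4 + 3*u/4 (O(u) = 4 + (-1 + u*3)/4 = 4 + (-1 + 3*u)/4 = 4 + (-1/4 + 3*u/4) = 15/4 + 3*u/4)
-O((h + 4)*2) = -(15/4 + 3*((-3 + 4)*2)/4) = -(15/4 + 3*(1*2)/4) = -(15/4 + (3/4)*2) = -(15/4 + 3/2) = -1*21/4 = -21/4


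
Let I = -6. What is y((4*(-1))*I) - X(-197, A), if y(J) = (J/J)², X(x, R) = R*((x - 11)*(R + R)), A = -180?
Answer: 13478401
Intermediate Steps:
X(x, R) = 2*R²*(-11 + x) (X(x, R) = R*((-11 + x)*(2*R)) = R*(2*R*(-11 + x)) = 2*R²*(-11 + x))
y(J) = 1 (y(J) = 1² = 1)
y((4*(-1))*I) - X(-197, A) = 1 - 2*(-180)²*(-11 - 197) = 1 - 2*32400*(-208) = 1 - 1*(-13478400) = 1 + 13478400 = 13478401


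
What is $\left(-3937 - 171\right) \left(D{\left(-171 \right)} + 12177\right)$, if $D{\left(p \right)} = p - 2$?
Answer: $-49312432$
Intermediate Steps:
$D{\left(p \right)} = -2 + p$
$\left(-3937 - 171\right) \left(D{\left(-171 \right)} + 12177\right) = \left(-3937 - 171\right) \left(\left(-2 - 171\right) + 12177\right) = - 4108 \left(-173 + 12177\right) = \left(-4108\right) 12004 = -49312432$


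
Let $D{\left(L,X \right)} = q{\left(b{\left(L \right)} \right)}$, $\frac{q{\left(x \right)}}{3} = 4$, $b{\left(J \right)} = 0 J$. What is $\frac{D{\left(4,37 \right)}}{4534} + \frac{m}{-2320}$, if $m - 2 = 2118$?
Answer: $- \frac{119803}{131486} \approx -0.91115$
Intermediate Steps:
$b{\left(J \right)} = 0$
$q{\left(x \right)} = 12$ ($q{\left(x \right)} = 3 \cdot 4 = 12$)
$D{\left(L,X \right)} = 12$
$m = 2120$ ($m = 2 + 2118 = 2120$)
$\frac{D{\left(4,37 \right)}}{4534} + \frac{m}{-2320} = \frac{12}{4534} + \frac{2120}{-2320} = 12 \cdot \frac{1}{4534} + 2120 \left(- \frac{1}{2320}\right) = \frac{6}{2267} - \frac{53}{58} = - \frac{119803}{131486}$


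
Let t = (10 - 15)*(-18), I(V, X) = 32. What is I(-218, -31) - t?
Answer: -58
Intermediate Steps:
t = 90 (t = -5*(-18) = 90)
I(-218, -31) - t = 32 - 1*90 = 32 - 90 = -58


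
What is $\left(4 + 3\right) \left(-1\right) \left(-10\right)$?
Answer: $70$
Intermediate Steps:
$\left(4 + 3\right) \left(-1\right) \left(-10\right) = 7 \left(-1\right) \left(-10\right) = \left(-7\right) \left(-10\right) = 70$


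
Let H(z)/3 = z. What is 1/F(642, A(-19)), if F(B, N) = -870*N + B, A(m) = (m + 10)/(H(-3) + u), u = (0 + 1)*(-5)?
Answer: 7/579 ≈ 0.012090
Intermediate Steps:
H(z) = 3*z
u = -5 (u = 1*(-5) = -5)
A(m) = -5/7 - m/14 (A(m) = (m + 10)/(3*(-3) - 5) = (10 + m)/(-9 - 5) = (10 + m)/(-14) = (10 + m)*(-1/14) = -5/7 - m/14)
F(B, N) = B - 870*N
1/F(642, A(-19)) = 1/(642 - 870*(-5/7 - 1/14*(-19))) = 1/(642 - 870*(-5/7 + 19/14)) = 1/(642 - 870*9/14) = 1/(642 - 3915/7) = 1/(579/7) = 7/579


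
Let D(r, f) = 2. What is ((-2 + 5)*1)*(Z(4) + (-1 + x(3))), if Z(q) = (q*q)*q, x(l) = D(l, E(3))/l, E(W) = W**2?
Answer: 191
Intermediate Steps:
x(l) = 2/l
Z(q) = q**3 (Z(q) = q**2*q = q**3)
((-2 + 5)*1)*(Z(4) + (-1 + x(3))) = ((-2 + 5)*1)*(4**3 + (-1 + 2/3)) = (3*1)*(64 + (-1 + 2*(1/3))) = 3*(64 + (-1 + 2/3)) = 3*(64 - 1/3) = 3*(191/3) = 191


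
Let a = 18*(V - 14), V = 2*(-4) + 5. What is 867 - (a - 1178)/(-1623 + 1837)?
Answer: 93511/107 ≈ 873.93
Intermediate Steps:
V = -3 (V = -8 + 5 = -3)
a = -306 (a = 18*(-3 - 14) = 18*(-17) = -306)
867 - (a - 1178)/(-1623 + 1837) = 867 - (-306 - 1178)/(-1623 + 1837) = 867 - (-1484)/214 = 867 - 1*(-742/107) = 867 + 742/107 = 93511/107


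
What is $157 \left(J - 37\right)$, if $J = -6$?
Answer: $-6751$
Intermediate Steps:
$157 \left(J - 37\right) = 157 \left(-6 - 37\right) = 157 \left(-43\right) = -6751$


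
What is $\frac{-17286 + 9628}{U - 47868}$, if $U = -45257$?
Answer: $\frac{7658}{93125} \approx 0.082234$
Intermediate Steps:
$\frac{-17286 + 9628}{U - 47868} = \frac{-17286 + 9628}{-45257 - 47868} = - \frac{7658}{-93125} = \left(-7658\right) \left(- \frac{1}{93125}\right) = \frac{7658}{93125}$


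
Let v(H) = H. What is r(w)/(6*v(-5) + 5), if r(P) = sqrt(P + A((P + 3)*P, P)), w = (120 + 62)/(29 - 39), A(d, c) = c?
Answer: -I*sqrt(910)/125 ≈ -0.24133*I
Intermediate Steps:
w = -91/5 (w = 182/(-10) = 182*(-1/10) = -91/5 ≈ -18.200)
r(P) = sqrt(2)*sqrt(P) (r(P) = sqrt(P + P) = sqrt(2*P) = sqrt(2)*sqrt(P))
r(w)/(6*v(-5) + 5) = (sqrt(2)*sqrt(-91/5))/(6*(-5) + 5) = (sqrt(2)*(I*sqrt(455)/5))/(-30 + 5) = (I*sqrt(910)/5)/(-25) = (I*sqrt(910)/5)*(-1/25) = -I*sqrt(910)/125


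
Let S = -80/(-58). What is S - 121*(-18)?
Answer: 63202/29 ≈ 2179.4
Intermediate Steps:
S = 40/29 (S = -80*(-1/58) = 40/29 ≈ 1.3793)
S - 121*(-18) = 40/29 - 121*(-18) = 40/29 + 2178 = 63202/29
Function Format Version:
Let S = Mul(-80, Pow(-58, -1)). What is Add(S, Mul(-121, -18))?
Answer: Rational(63202, 29) ≈ 2179.4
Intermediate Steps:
S = Rational(40, 29) (S = Mul(-80, Rational(-1, 58)) = Rational(40, 29) ≈ 1.3793)
Add(S, Mul(-121, -18)) = Add(Rational(40, 29), Mul(-121, -18)) = Add(Rational(40, 29), 2178) = Rational(63202, 29)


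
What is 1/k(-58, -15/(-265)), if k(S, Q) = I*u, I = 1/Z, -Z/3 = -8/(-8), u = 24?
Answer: -⅛ ≈ -0.12500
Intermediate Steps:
Z = -3 (Z = -(-24)/(-8) = -(-24)*(-1)/8 = -3*1 = -3)
I = -⅓ (I = 1/(-3) = -⅓ ≈ -0.33333)
k(S, Q) = -8 (k(S, Q) = -⅓*24 = -8)
1/k(-58, -15/(-265)) = 1/(-8) = -⅛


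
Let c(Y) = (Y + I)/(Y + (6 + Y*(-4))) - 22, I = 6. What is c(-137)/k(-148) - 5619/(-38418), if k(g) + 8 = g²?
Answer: 8491256953/58463436696 ≈ 0.14524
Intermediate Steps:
k(g) = -8 + g²
c(Y) = -22 + (6 + Y)/(6 - 3*Y) (c(Y) = (Y + 6)/(Y + (6 + Y*(-4))) - 22 = (6 + Y)/(Y + (6 - 4*Y)) - 22 = (6 + Y)/(6 - 3*Y) - 22 = -22 + (6 + Y)/(6 - 3*Y))
c(-137)/k(-148) - 5619/(-38418) = ((126 - 67*(-137))/(3*(-2 - 137)))/(-8 + (-148)²) - 5619/(-38418) = ((⅓)*(126 + 9179)/(-139))/(-8 + 21904) - 5619*(-1/38418) = ((⅓)*(-1/139)*9305)/21896 + 1873/12806 = -9305/417*1/21896 + 1873/12806 = -9305/9130632 + 1873/12806 = 8491256953/58463436696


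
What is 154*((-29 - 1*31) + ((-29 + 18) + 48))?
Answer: -3542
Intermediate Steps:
154*((-29 - 1*31) + ((-29 + 18) + 48)) = 154*((-29 - 31) + (-11 + 48)) = 154*(-60 + 37) = 154*(-23) = -3542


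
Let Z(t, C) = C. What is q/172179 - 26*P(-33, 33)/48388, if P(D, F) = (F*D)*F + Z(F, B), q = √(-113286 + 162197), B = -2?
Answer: 467207/24194 + √48911/172179 ≈ 19.312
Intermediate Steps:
q = √48911 ≈ 221.16
P(D, F) = -2 + D*F² (P(D, F) = (F*D)*F - 2 = (D*F)*F - 2 = D*F² - 2 = -2 + D*F²)
q/172179 - 26*P(-33, 33)/48388 = √48911/172179 - 26*(-2 - 33*33²)/48388 = √48911*(1/172179) - 26*(-2 - 33*1089)*(1/48388) = √48911/172179 - 26*(-2 - 35937)*(1/48388) = √48911/172179 - 26*(-35939)*(1/48388) = √48911/172179 + 934414*(1/48388) = √48911/172179 + 467207/24194 = 467207/24194 + √48911/172179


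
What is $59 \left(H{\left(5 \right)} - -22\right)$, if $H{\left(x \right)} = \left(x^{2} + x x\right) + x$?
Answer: $4543$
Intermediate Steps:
$H{\left(x \right)} = x + 2 x^{2}$ ($H{\left(x \right)} = \left(x^{2} + x^{2}\right) + x = 2 x^{2} + x = x + 2 x^{2}$)
$59 \left(H{\left(5 \right)} - -22\right) = 59 \left(5 \left(1 + 2 \cdot 5\right) - -22\right) = 59 \left(5 \left(1 + 10\right) + 22\right) = 59 \left(5 \cdot 11 + 22\right) = 59 \left(55 + 22\right) = 59 \cdot 77 = 4543$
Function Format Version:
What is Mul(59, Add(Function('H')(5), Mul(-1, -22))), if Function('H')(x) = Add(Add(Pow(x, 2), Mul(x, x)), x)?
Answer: 4543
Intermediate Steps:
Function('H')(x) = Add(x, Mul(2, Pow(x, 2))) (Function('H')(x) = Add(Add(Pow(x, 2), Pow(x, 2)), x) = Add(Mul(2, Pow(x, 2)), x) = Add(x, Mul(2, Pow(x, 2))))
Mul(59, Add(Function('H')(5), Mul(-1, -22))) = Mul(59, Add(Mul(5, Add(1, Mul(2, 5))), Mul(-1, -22))) = Mul(59, Add(Mul(5, Add(1, 10)), 22)) = Mul(59, Add(Mul(5, 11), 22)) = Mul(59, Add(55, 22)) = Mul(59, 77) = 4543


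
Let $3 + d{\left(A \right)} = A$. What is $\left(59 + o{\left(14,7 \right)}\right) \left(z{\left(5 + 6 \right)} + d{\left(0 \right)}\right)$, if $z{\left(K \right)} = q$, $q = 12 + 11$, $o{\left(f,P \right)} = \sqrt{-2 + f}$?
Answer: $1180 + 40 \sqrt{3} \approx 1249.3$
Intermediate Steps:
$d{\left(A \right)} = -3 + A$
$q = 23$
$z{\left(K \right)} = 23$
$\left(59 + o{\left(14,7 \right)}\right) \left(z{\left(5 + 6 \right)} + d{\left(0 \right)}\right) = \left(59 + \sqrt{-2 + 14}\right) \left(23 + \left(-3 + 0\right)\right) = \left(59 + \sqrt{12}\right) \left(23 - 3\right) = \left(59 + 2 \sqrt{3}\right) 20 = 1180 + 40 \sqrt{3}$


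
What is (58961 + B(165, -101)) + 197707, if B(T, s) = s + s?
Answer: 256466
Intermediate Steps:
B(T, s) = 2*s
(58961 + B(165, -101)) + 197707 = (58961 + 2*(-101)) + 197707 = (58961 - 202) + 197707 = 58759 + 197707 = 256466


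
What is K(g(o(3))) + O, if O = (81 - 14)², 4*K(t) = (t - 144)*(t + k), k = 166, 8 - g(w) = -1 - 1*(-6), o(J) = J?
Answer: -5873/4 ≈ -1468.3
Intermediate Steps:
g(w) = 3 (g(w) = 8 - (-1 - 1*(-6)) = 8 - (-1 + 6) = 8 - 1*5 = 8 - 5 = 3)
K(t) = (-144 + t)*(166 + t)/4 (K(t) = ((t - 144)*(t + 166))/4 = ((-144 + t)*(166 + t))/4 = (-144 + t)*(166 + t)/4)
O = 4489 (O = 67² = 4489)
K(g(o(3))) + O = (-5976 + (¼)*3² + (11/2)*3) + 4489 = (-5976 + (¼)*9 + 33/2) + 4489 = (-5976 + 9/4 + 33/2) + 4489 = -23829/4 + 4489 = -5873/4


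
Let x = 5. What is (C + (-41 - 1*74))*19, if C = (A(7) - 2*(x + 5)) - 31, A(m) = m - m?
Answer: -3154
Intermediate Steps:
A(m) = 0
C = -51 (C = (0 - 2*(5 + 5)) - 31 = (0 - 2*10) - 31 = (0 - 20) - 31 = -20 - 31 = -51)
(C + (-41 - 1*74))*19 = (-51 + (-41 - 1*74))*19 = (-51 + (-41 - 74))*19 = (-51 - 115)*19 = -166*19 = -3154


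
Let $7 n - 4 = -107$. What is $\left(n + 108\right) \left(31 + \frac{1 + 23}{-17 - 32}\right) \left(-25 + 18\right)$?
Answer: $- \frac{976235}{49} \approx -19923.0$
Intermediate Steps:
$n = - \frac{103}{7}$ ($n = \frac{4}{7} + \frac{1}{7} \left(-107\right) = \frac{4}{7} - \frac{107}{7} = - \frac{103}{7} \approx -14.714$)
$\left(n + 108\right) \left(31 + \frac{1 + 23}{-17 - 32}\right) \left(-25 + 18\right) = \left(- \frac{103}{7} + 108\right) \left(31 + \frac{1 + 23}{-17 - 32}\right) \left(-25 + 18\right) = \frac{653 \left(31 + \frac{24}{-49}\right) \left(-7\right)}{7} = \frac{653 \left(31 + 24 \left(- \frac{1}{49}\right)\right) \left(-7\right)}{7} = \frac{653 \left(31 - \frac{24}{49}\right) \left(-7\right)}{7} = \frac{653 \cdot \frac{1495}{49} \left(-7\right)}{7} = \frac{653}{7} \left(- \frac{1495}{7}\right) = - \frac{976235}{49}$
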